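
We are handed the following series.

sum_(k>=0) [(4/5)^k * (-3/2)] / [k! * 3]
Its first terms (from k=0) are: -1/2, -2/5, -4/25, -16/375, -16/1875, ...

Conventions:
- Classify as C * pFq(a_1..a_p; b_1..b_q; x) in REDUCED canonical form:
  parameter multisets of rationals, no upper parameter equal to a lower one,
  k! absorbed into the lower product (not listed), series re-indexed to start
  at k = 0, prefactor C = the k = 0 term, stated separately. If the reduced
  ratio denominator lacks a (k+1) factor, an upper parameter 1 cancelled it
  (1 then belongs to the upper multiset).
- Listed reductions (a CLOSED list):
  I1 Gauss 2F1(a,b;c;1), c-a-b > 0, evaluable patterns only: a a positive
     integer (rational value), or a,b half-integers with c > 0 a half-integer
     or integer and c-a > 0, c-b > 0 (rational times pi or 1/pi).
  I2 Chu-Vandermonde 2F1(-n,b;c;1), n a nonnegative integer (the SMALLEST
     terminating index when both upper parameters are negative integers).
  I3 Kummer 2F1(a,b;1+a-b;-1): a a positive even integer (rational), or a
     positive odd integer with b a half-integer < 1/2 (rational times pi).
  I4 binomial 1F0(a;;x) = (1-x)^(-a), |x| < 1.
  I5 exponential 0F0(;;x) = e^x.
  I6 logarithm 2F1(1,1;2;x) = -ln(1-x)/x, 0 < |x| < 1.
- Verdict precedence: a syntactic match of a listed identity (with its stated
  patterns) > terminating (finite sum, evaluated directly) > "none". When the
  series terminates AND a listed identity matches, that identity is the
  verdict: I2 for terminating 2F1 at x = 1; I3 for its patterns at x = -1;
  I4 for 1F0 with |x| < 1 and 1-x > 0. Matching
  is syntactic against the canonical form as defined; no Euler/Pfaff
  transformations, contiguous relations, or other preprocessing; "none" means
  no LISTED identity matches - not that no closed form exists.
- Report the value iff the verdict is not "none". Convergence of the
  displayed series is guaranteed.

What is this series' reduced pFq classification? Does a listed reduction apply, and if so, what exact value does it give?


The series (x = 4/5) is 0F0: upper {-}, lower {-}, prefactor -1/2. Verdict (x = 4/5): the I5 exponential reduction applies (the 0F0 exponential series at x = 4/5). Exact value: (-1/2) * e^(4/5).

Key observation: x = (4/5) and the constant factors (C = -1/2, x = 4/5) combine into one prefactor.
Step ratio: r(k) = (4/5) * 1 / [(k+1)] - rational in k, leading ratio (4/5); with t_0 = -1/2, classification follows.


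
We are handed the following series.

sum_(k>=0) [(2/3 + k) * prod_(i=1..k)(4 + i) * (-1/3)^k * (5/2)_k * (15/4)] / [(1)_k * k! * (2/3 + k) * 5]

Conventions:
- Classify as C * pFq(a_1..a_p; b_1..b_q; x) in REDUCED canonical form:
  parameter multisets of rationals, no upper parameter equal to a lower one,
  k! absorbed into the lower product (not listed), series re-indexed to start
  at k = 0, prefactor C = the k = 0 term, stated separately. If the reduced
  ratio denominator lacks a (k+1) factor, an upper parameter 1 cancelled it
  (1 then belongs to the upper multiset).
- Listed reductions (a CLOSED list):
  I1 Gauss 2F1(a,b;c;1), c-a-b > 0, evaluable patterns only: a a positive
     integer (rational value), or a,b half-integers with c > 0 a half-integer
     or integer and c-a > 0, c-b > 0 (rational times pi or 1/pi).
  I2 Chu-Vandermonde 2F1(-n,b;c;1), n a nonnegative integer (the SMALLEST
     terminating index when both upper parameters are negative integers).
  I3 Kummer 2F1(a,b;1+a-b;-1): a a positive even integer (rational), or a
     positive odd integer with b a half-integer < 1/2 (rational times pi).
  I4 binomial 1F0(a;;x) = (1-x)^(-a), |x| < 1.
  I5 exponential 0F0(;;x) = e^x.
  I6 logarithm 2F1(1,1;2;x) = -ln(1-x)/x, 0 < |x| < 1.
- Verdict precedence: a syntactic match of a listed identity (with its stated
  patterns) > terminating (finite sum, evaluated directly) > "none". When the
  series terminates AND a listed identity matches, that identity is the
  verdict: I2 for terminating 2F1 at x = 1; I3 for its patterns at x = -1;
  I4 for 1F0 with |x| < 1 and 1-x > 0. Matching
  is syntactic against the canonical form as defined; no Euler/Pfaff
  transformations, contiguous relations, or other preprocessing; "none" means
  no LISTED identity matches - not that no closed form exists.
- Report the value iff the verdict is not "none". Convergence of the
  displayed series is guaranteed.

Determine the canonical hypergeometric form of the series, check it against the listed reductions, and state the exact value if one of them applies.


First insight: t_0 = 3/4 here, and k + 2/3 divides numerator and denominator alike; C = 3/4 after cancelling.
Consecutive-term ratio: r(k) = (-1/3) * (k+5/2) (k+5) / [(k+1) (k+1)] - poly over poly, x = (-1/3) from leading terms; C = 3/4 at k = 0.

At argument -1/3: a 2F1 with upper {5/2, 5}, lower {1}, scaled by C = 3/4. Verdict: none. Every listed pattern misses the 2F1 form at -1/3, upper {5/2, 5}.


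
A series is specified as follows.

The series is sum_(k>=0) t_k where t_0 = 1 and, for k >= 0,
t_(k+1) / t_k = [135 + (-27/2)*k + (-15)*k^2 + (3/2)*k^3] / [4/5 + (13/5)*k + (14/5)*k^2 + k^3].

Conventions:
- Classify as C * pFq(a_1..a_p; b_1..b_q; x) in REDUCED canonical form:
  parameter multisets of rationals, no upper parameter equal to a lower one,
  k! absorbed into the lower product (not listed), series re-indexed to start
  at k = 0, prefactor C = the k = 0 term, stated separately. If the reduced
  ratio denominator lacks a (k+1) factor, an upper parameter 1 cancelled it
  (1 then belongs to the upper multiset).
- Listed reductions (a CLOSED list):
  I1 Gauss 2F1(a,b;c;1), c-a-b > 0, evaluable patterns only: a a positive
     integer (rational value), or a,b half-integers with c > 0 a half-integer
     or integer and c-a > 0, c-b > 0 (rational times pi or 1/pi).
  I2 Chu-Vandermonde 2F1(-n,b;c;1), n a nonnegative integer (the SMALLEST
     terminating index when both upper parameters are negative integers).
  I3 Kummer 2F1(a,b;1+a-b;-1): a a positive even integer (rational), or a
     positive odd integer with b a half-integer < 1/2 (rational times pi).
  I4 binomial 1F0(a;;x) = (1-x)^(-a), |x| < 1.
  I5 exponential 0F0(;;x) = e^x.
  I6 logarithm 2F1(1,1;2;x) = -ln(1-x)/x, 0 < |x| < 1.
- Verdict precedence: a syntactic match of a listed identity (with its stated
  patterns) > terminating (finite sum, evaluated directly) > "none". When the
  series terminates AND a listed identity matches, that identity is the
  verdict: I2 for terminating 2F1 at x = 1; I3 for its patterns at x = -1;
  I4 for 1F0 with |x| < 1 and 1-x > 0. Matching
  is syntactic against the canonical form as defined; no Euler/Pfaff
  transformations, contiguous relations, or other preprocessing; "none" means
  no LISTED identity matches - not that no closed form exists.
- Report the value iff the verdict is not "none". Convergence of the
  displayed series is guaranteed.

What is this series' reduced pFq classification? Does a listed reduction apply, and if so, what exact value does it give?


Reduced: x = 3/2, 3F2, upper = {-10, -3, 3}, lower = {4/5, 1}, C = 1. Verdict: terminating at k = 3: the factor (-3)_k kills every later term; summing the 4 survivors is exact. Its exact value is 122189/14.

First insight: from the first term 1: roots of the ratio polynomials (C = 1) are the negated parameters.
Adjacent-term ratio: r(k) = (3/2) * (k-10) (k-3) (k+3) / [(k+4/5) (k+1) (k+1)] ; factor over Q: parameters, x = (3/2), and C = 1.


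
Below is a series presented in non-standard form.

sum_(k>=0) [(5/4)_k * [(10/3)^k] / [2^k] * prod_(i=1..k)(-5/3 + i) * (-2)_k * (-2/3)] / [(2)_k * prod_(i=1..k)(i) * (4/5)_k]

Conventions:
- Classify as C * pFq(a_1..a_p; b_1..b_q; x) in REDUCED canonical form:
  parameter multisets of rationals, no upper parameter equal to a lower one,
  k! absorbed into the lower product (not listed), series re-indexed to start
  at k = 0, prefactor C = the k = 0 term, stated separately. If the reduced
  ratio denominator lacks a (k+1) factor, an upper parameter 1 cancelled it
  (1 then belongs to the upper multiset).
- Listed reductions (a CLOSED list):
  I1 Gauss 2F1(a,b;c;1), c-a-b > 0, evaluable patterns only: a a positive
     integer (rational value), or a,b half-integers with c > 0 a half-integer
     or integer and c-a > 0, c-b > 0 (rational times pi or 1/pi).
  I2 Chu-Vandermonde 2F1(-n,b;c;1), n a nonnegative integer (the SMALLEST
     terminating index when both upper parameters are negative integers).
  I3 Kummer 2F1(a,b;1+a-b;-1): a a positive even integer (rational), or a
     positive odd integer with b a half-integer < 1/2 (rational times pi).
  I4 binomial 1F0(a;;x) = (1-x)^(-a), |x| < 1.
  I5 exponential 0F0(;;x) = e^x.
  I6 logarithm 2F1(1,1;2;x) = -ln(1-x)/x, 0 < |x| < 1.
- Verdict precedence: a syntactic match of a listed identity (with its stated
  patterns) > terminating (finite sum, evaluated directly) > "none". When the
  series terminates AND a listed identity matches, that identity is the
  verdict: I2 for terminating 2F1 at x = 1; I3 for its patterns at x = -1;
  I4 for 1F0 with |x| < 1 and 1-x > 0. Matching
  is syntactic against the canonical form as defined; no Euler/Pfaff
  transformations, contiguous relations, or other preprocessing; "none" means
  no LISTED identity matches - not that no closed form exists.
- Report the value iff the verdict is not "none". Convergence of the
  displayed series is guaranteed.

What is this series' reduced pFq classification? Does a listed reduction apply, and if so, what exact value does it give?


First insight: from the first term -2/3: the running product (prefactor -2/3) telescopes to a rising factorial.
Adjacent-term ratio: r(k) = (5/3) * (k-2) (k-2/3) (k+5/4) / [(k+4/5) (k+2) (k+1)] - rational in k. x = (5/3); t_0 = -2/3; negate the roots.

Reduced: x = 5/3, 3F2, upper = {-2, -2/3, 5/4}, lower = {4/5, 2}, C = -2/3. Verdict: terminating - the sum ends at index 2 because -2 is a negative integer; exact evaluation follows. Hence: -39427/23328.


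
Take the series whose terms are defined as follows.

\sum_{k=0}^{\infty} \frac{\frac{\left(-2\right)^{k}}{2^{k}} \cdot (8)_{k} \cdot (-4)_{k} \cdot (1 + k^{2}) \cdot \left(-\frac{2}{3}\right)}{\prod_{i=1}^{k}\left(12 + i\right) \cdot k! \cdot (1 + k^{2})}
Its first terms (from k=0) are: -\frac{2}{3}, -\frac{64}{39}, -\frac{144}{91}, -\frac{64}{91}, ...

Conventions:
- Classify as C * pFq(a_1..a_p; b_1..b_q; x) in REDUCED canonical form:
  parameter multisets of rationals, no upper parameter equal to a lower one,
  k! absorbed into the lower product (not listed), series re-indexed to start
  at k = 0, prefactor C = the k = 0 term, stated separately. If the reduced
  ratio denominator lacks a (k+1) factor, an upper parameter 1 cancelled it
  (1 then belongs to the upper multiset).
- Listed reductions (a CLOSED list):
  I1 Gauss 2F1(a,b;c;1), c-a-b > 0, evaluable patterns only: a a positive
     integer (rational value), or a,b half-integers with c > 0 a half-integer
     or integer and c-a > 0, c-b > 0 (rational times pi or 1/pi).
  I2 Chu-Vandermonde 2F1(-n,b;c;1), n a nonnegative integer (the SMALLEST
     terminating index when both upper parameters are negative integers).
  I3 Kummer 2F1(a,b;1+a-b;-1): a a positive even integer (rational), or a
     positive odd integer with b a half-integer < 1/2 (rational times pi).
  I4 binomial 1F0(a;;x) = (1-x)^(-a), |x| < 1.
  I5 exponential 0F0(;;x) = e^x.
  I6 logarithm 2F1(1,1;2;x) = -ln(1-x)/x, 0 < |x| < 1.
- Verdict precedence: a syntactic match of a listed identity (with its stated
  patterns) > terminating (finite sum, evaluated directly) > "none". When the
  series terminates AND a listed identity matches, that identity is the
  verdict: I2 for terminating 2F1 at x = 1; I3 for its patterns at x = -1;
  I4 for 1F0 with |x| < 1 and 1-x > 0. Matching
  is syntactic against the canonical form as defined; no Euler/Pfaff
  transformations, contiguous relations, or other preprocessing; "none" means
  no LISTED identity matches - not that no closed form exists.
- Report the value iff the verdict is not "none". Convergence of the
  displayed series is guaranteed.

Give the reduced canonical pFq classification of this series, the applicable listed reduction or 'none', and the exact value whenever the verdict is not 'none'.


x = -1 here; the reduced form reads 2F1, upper {-4, 8}, lower {13}, C = -\frac{2}{3}. Verdict: the Kummer evaluation I3 fires (x = -1; c = 13 equals 1+a-b for upper {-4, 8}: listed pattern). Exact value: -\frac{33}{7}.

The tell: with t_0 = -\frac{2}{3}, the lower running product (C = -2/3) is a rising factorial.
Adjacent-term ratio: r(k) = -1 * (k-4) (k+8) / [(k+13) (k+1)] - rational; roots negated = parameters, x = -1, C = -\frac{2}{3}.


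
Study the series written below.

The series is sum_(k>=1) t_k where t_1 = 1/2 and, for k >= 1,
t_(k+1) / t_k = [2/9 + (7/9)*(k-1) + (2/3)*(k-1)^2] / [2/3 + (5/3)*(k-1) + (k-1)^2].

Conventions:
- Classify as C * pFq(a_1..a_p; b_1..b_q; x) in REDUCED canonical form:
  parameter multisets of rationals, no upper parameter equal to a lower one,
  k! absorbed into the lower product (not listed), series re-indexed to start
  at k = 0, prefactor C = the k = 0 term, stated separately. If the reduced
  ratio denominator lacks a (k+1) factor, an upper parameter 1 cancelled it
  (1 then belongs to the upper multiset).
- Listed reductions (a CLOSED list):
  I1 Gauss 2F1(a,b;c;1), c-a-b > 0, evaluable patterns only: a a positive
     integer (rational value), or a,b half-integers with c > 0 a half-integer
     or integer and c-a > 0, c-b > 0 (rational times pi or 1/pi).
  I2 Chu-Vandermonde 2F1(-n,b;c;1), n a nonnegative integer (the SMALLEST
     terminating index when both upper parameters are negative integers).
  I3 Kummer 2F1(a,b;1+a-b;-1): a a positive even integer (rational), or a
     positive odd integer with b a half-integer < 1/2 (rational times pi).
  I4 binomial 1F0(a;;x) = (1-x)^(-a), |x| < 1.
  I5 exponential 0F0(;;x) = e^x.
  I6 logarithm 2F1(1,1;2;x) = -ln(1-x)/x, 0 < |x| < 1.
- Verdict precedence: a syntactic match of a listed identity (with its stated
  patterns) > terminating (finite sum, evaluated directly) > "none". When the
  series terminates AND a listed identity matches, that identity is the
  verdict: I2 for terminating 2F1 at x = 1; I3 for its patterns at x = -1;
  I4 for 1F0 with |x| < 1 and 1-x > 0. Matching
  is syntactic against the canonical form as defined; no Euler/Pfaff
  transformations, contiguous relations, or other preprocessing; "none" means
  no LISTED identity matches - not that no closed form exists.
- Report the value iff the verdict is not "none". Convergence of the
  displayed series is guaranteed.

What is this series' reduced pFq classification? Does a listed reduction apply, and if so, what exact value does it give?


With C = 1/2: the canonical form is 1F0(1/2; -; 2/3). Verdict: binomial (I4) fires (the 1F0 binomial series: exponent -1/2, x = 2/3). Its exact value is (1/2) * (1/3)^(-1/2).

First insight: x = (2/3) and cancel k + 2/3 from the displayed ratio first; then C = 1/2.
Ratio: r(k) = (2/3) * (k+1/2) / [(k+1)] - rational; roots negated = parameters, x = (2/3), C = 1/2.


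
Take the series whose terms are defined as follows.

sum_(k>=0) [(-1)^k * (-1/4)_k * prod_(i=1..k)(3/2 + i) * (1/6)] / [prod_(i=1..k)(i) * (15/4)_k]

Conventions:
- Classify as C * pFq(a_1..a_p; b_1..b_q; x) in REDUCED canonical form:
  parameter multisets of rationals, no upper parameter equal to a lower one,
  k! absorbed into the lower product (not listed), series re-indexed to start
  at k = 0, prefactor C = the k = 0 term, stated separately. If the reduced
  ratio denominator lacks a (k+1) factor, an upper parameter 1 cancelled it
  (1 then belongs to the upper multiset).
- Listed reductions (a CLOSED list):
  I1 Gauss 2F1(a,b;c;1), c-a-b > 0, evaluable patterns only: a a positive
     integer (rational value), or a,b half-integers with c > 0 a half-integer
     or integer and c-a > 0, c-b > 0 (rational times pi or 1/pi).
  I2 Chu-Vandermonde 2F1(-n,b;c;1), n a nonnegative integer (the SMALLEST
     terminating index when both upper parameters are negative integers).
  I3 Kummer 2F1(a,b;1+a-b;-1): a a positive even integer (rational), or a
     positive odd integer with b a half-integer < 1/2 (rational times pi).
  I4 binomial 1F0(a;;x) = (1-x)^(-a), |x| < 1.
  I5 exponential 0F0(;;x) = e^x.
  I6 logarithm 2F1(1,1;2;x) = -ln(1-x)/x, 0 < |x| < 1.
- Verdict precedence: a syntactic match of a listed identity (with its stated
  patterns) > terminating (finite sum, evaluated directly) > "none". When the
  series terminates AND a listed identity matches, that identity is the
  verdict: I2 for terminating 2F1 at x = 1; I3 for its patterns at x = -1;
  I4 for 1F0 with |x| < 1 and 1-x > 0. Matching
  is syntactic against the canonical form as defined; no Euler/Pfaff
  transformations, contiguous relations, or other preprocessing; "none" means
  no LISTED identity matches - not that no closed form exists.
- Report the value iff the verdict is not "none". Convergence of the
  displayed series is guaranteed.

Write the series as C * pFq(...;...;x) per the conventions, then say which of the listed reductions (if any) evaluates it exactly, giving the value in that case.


At argument -1: a 2F1 with upper {-1/4, 5/2}, lower {15/4}, scaled by C = 1/6. Verdict: none - at argument -1 the multisets {-1/4, 5/2} ; {15/4} match no listed identity.

Key step: from the first term 1/6: the running product (prefactor 1/6) telescopes to a rising factorial.
Step ratio: r(k) = (-1) * (k-1/4) (k+5/2) / [(k+15/4) (k+1)] ; factor over Q: parameters, x = (-1), and C = 1/6.


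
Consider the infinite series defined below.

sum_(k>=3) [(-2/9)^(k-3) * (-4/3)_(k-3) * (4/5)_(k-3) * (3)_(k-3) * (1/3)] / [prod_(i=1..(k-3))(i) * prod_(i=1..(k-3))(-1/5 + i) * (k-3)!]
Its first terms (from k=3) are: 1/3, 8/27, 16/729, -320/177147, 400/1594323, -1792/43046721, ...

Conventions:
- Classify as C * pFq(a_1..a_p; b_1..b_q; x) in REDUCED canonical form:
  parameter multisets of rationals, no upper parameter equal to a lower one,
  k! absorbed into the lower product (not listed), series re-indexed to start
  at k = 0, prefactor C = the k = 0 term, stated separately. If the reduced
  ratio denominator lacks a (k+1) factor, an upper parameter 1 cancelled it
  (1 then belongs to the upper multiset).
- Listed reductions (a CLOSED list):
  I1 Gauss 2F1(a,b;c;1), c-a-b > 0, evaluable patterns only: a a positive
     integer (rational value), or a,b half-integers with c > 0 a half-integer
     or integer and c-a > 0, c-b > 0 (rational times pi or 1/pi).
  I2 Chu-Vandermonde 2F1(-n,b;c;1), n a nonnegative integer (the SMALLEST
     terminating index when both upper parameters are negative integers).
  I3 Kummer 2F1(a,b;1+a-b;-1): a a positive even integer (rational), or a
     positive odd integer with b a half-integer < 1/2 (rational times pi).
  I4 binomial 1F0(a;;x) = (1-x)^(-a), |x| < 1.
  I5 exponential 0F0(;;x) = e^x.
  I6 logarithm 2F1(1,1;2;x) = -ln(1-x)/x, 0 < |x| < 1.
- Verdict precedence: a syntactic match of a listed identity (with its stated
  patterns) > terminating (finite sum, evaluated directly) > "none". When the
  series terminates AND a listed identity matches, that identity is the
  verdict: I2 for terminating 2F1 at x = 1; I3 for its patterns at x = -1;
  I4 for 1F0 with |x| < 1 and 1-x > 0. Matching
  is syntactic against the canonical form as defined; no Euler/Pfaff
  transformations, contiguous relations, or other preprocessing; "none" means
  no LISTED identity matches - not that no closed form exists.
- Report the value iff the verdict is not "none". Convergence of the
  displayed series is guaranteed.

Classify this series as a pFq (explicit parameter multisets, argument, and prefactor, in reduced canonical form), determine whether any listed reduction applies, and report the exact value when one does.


Classification (C = 1/3): 2F1 with upper {-4/3, 3}, lower {1}, argument x = -2/9. Verdict: no listed reduction: x = -2/9 and upper {-4/3, 3} fail every I1-I6 pattern.

Key step: from the first term 1/3: the lower running product (C = 1/3) is a rising factorial.
Adjacent-term ratio: r(k) = (-2/9) * (k-4/3) (k+3) / [(k+1) (k+1)] - poly over poly, x = (-2/9) from leading terms; C = 1/3 at k = 0.


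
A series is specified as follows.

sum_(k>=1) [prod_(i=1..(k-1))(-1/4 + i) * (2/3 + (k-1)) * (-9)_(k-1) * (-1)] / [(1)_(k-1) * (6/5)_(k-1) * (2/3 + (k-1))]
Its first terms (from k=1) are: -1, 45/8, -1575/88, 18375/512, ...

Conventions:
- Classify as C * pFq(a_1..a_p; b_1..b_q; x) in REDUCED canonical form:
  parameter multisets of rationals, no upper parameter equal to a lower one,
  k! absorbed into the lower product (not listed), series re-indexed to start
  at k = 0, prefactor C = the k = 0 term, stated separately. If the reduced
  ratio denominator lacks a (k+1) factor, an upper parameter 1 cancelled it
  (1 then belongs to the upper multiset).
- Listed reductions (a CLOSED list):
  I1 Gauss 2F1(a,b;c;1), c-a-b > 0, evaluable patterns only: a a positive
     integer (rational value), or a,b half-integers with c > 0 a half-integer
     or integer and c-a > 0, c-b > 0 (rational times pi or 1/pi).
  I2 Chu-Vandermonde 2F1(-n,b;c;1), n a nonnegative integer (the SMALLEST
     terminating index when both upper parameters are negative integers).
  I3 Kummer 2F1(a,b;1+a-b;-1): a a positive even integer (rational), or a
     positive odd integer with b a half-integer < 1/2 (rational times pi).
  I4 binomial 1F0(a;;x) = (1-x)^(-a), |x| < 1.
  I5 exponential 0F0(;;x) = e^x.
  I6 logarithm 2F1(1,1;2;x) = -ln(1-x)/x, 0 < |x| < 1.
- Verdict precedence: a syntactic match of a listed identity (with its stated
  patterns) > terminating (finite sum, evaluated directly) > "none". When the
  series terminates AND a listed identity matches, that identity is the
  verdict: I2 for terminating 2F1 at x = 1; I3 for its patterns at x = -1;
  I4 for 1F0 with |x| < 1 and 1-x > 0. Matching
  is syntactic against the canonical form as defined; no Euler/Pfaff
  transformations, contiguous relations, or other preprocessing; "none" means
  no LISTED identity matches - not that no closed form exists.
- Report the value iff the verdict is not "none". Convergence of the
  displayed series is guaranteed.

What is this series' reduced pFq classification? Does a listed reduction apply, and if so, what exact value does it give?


The series (x = 1) is 2F1: upper {-9, 3/4}, lower {6/5}, prefactor -1. Verdict: the Chu-Vandermonde identity I2 applies (terminating 2F1 at x = 1 with n = 9, b = 3/4, c = 6/5). Its exact value is -164025216173/1876498055168.

First insight: t_0 being -1, (1)_k (C = -1, x = 1) is k! itself.
Consecutive-term ratio: r(k) = 1 * (k-9) (k+3/4) / [(k+6/5) (k+1)] - rational in k. x = 1; t_0 = -1; negate the roots.


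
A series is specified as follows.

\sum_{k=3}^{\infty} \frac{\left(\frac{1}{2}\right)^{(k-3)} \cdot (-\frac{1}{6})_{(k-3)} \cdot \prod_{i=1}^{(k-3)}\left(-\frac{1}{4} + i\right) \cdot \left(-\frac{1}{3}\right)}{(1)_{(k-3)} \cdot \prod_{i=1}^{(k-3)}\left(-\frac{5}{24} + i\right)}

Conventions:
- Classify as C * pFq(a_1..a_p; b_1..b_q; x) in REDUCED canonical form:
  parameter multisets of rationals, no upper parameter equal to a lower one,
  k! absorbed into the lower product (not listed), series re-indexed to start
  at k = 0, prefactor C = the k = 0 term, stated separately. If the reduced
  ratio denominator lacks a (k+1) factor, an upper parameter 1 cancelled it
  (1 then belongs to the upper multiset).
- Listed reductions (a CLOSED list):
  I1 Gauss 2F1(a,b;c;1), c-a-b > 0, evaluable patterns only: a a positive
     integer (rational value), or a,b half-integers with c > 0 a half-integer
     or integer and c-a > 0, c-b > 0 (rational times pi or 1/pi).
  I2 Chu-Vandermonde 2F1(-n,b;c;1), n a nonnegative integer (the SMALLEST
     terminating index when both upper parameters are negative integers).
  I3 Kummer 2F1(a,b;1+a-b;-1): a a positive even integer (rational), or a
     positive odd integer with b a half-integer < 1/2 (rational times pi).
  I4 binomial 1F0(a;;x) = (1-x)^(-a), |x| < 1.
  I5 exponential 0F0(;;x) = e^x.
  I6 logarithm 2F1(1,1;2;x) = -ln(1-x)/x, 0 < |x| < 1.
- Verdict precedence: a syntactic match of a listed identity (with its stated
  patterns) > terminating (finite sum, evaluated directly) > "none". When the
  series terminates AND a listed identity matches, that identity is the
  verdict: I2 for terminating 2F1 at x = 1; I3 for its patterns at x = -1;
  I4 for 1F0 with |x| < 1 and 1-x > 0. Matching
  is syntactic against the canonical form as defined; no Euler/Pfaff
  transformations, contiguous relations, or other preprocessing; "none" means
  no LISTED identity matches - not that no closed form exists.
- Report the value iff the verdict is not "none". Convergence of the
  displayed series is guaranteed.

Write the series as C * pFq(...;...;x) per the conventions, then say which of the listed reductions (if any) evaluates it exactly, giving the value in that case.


With C = -\frac{1}{3}: the canonical form is 2F1(-\frac{1}{6}, \frac{3}{4}; \frac{19}{24}; \frac{1}{2}). Verdict: none. A 2F1 with upper {-\frac{1}{6}, \frac{3}{4}} fits none of I1-I6 at x = \frac{1}{2}; the sum runs forever.

The tell: x = \frac{1}{2} and the running product (C = -1/3) telescopes to a rising factorial.
Consecutive-term ratio: r(k) = \frac{1}{2} * (k-\frac{1}{6}) (k+\frac{3}{4}) / [(k+\frac{19}{24}) (k+1)] - rational in k, leading ratio \frac{1}{2}; with t_0 = -\frac{1}{3}, classification follows.


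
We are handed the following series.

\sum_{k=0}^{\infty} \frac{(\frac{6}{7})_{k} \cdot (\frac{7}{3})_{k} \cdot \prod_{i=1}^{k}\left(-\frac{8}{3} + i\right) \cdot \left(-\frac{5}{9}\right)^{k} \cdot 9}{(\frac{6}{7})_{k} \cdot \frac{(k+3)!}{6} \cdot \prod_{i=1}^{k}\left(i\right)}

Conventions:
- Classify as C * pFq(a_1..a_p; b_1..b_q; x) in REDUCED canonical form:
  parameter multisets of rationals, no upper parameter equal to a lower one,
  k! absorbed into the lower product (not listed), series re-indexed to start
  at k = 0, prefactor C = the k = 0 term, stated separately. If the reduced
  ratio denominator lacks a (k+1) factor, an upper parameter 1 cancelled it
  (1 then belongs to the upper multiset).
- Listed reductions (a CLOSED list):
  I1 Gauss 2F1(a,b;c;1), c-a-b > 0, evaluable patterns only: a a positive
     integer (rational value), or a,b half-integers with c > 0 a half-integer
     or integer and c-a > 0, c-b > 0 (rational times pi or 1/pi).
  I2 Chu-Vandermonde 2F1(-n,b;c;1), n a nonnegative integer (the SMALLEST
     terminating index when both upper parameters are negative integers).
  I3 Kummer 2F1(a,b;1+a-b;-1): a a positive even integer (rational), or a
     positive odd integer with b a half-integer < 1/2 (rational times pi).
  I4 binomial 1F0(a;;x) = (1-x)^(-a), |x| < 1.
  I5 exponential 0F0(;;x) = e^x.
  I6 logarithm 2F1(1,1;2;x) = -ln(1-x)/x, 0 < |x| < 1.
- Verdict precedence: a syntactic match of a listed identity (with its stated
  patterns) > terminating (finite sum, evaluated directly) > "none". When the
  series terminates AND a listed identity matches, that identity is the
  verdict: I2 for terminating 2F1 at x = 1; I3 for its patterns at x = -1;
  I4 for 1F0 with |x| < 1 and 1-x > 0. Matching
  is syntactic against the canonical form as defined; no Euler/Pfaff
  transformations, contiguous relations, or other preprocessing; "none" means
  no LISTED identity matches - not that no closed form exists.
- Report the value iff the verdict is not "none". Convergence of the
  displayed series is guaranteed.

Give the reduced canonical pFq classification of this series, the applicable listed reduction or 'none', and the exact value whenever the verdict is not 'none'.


x = -\frac{5}{9} here; the reduced form reads 2F1, upper {-\frac{5}{3}, \frac{7}{3}}, lower {4}, C = 9. Verdict: none (x = -\frac{5}{9}): each listed identity misses the multisets {-\frac{5}{3}, \frac{7}{3}} ; {4}.

Structural cue: x = -\frac{5}{9} and the product of the first k integers (prefactor 9) is k!.
Adjacent-term ratio: r(k) = -\frac{5}{9} * (k-\frac{5}{3}) (k+\frac{7}{3}) / [(k+4) (k+1)] ; factor over Q: parameters, x = -\frac{5}{9}, and C = 9.


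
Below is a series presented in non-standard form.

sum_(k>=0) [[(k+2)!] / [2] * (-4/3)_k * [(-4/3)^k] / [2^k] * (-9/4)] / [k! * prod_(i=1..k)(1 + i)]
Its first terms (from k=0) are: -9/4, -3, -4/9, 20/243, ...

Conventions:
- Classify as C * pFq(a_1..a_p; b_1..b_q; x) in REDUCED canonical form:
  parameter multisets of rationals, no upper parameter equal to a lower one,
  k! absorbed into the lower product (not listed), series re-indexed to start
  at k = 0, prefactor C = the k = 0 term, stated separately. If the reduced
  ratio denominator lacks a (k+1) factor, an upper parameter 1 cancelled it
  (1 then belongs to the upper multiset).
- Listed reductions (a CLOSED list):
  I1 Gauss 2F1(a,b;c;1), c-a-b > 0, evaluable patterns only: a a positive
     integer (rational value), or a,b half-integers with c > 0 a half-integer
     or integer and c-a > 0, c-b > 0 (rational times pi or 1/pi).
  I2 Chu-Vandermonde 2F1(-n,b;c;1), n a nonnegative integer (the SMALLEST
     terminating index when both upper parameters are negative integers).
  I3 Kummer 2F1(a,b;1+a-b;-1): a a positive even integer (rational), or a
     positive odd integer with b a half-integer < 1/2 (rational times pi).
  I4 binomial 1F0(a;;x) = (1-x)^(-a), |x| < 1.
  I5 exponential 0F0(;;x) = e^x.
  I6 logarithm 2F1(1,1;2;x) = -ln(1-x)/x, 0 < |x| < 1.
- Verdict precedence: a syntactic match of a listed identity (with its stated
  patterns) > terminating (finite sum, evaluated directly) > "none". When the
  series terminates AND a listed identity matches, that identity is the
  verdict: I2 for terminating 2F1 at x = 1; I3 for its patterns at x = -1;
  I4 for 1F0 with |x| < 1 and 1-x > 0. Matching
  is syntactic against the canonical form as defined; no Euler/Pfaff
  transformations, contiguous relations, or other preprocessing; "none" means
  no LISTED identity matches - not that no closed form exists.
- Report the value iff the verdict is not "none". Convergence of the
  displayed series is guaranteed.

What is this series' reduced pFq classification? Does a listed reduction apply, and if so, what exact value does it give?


The series (x = -2/3) is 2F1: upper {-4/3, 3}, lower {2}, prefactor -9/4. Verdict: none. No listed pattern accepts 2F1(-4/3, 3; 2; -2/3).

Key observation: t_0 being -9/4, the lower running product (C = -9/4, x = -2/3) is a rising factorial.
Adjacent-term ratio: r(k) = (-2/3) * (k-4/3) (k+3) / [(k+2) (k+1)] - poly over poly, x = (-2/3) from leading terms; C = -9/4 at k = 0.


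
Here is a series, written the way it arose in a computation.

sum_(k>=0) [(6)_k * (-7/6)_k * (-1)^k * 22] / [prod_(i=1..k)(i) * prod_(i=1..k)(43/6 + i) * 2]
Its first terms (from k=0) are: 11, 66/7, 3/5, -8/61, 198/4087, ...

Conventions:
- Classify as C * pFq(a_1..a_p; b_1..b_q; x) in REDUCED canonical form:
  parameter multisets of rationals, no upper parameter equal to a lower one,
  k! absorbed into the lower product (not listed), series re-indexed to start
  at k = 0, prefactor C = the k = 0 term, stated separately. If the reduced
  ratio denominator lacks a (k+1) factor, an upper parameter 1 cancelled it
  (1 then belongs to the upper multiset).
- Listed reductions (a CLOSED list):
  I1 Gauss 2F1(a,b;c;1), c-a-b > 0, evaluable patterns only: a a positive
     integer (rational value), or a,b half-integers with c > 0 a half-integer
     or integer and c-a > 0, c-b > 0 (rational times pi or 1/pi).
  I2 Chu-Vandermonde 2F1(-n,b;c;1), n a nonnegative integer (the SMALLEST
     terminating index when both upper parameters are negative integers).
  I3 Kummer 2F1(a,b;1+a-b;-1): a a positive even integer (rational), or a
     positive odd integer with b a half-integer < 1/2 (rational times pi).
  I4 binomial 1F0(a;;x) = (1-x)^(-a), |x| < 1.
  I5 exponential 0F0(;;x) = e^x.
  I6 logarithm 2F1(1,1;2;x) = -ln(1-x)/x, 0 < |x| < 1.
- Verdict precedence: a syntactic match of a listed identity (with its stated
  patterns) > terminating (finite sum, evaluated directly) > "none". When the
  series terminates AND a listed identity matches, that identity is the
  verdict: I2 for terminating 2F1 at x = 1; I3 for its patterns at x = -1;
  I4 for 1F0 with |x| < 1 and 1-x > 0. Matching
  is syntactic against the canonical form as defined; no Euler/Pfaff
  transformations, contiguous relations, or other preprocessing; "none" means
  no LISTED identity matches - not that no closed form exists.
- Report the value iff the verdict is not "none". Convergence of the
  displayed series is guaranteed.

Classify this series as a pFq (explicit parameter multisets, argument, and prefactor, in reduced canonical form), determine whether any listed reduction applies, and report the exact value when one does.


This is 11 * 2F1(-7/6, 6; 49/6; -1) in reduced canonical form. Verdict: Kummer's theorem (I3) matches (x = -1; c = 49/6 equals 1+a-b for upper {-7/6, 6}: listed pattern). Value: 542531/25920.

The tell: from the first term 11: the lower running product (prefactor 11) is a rising factorial.
Term ratio: r(k) = (-1) * (k-7/6) (k+6) / [(k+49/6) (k+1)] - rational in k. x = (-1); t_0 = 11; negate the roots.


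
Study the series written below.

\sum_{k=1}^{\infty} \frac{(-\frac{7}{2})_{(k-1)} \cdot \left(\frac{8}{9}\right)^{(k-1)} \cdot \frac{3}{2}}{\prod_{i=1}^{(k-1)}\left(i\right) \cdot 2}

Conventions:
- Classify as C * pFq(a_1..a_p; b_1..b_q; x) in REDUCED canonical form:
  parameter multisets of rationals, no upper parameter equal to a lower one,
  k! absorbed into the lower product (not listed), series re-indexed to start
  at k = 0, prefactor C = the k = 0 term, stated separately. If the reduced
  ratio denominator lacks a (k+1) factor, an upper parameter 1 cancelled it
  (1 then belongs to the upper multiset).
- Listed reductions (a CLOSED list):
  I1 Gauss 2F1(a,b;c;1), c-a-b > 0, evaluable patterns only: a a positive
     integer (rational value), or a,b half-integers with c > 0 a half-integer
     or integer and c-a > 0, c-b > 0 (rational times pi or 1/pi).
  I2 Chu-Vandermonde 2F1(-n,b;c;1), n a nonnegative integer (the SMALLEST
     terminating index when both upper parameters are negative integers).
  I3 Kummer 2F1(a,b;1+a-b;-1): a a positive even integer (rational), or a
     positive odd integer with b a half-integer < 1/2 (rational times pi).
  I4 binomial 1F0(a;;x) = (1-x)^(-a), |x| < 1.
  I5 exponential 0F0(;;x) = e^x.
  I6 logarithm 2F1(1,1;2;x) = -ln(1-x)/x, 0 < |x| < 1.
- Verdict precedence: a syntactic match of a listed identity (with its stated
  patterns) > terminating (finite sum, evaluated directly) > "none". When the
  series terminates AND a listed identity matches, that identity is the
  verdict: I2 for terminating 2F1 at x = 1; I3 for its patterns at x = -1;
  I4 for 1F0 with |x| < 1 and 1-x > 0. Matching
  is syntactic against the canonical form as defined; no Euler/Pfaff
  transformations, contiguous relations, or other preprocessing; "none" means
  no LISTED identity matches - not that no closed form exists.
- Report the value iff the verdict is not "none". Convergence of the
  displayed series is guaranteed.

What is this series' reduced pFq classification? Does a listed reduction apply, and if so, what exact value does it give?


Prefactor \frac{3}{4}, argument \frac{8}{9}: 1F0 with upper {-\frac{7}{2}} over lower {-}. Verdict at x = \frac{8}{9}: the I4 binomial reduction matches (the 1F0 binomial series: exponent 7/2, x = \frac{8}{9}). Exact value: \frac{3}{4} \cdot \left(\frac{1}{9}\right)^{\frac{7}{2}}.

The tell: x = \frac{8}{9} and the product of the first k integers (prefactor 3/4) is k!.
Step ratio: r(k) = \frac{8}{9} * (k-\frac{7}{2}) / [(k+1)] - rational in k, leading ratio \frac{8}{9}; with t_0 = \frac{3}{4}, classification follows.


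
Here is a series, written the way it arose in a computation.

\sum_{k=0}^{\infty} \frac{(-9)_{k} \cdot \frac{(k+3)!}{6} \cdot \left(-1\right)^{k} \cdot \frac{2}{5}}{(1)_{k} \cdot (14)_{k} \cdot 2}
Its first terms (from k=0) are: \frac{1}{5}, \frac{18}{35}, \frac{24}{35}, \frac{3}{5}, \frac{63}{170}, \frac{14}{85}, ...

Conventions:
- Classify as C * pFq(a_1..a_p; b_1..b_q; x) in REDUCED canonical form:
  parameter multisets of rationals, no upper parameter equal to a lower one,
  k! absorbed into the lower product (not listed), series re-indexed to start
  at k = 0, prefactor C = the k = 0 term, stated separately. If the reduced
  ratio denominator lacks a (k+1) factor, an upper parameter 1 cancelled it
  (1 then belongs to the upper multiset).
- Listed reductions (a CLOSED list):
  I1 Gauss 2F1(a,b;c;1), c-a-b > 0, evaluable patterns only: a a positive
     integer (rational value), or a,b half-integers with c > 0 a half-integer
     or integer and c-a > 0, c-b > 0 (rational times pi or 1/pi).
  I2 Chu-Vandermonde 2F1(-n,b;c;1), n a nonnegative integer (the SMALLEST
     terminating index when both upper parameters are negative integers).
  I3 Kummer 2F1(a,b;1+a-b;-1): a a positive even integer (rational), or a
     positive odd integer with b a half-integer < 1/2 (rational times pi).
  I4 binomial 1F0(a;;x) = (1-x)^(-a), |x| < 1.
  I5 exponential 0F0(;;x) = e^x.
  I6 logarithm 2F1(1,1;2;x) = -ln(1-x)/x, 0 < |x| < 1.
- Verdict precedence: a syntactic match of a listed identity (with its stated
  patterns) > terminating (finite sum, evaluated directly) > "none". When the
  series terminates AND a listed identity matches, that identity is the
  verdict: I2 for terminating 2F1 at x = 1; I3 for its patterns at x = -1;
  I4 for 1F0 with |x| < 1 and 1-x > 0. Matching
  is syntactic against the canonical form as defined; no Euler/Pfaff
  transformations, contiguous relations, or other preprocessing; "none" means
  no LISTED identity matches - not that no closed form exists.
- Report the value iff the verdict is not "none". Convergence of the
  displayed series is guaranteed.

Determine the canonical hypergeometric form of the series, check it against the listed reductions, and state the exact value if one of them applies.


Classification (C = \frac{1}{5}): 2F1 with upper {-9, 4}, lower {14}, argument x = -1. Verdict at x = -1: Kummer's theorem (I3) matches (x = -1; c = 14 equals 1+a-b for upper {-9, 4}: listed pattern). Value: \frac{13}{5}.

The tell: with t_0 = \frac{1}{5}, (1)_k (prefactor 1/5) is k! itself.
Ratio: r(k) = -1 * (k-9) (k+4) / [(k+14) (k+1)] - rational in k, leading ratio -1; with t_0 = \frac{1}{5}, classification follows.


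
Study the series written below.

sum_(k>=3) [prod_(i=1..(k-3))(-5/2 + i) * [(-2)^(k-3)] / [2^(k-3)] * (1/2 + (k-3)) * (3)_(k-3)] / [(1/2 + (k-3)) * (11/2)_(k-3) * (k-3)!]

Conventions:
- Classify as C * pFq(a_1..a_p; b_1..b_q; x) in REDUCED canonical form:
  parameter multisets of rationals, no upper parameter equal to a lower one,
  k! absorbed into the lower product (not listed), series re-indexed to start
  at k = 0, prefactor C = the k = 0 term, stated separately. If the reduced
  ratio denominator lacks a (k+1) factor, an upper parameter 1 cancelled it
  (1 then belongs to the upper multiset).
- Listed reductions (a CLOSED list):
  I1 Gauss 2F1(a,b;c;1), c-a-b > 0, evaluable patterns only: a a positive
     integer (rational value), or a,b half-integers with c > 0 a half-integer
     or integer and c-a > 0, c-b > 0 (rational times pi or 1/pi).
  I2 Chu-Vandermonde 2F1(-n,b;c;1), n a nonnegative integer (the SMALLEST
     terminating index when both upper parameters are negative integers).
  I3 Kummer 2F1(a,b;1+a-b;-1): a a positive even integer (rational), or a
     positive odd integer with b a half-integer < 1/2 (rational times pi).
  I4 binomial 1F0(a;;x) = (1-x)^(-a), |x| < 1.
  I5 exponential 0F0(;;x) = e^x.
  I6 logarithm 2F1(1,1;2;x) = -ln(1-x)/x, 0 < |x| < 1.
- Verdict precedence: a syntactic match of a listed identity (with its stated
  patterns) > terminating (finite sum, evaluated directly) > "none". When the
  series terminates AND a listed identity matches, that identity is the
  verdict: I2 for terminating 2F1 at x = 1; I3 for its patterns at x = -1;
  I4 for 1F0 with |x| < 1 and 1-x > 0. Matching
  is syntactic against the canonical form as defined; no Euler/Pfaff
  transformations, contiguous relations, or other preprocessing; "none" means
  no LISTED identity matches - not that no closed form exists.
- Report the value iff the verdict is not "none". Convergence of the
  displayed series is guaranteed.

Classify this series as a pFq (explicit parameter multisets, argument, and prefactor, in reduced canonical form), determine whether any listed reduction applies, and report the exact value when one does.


First insight: t_0 = 1 here, and the running product (C = 1) telescopes to a rising factorial.
Term ratio: r(k) = (-1) * (k-3/2) (k+3) / [(k+11/2) (k+1)] - rational in k, leading ratio (-1); with t_0 = 1, classification follows.

Canonical form: C = 1 times 2F1 with upper {-3/2, 3}, lower {11/2}, x = -1. Verdict at x = -1: the Kummer evaluation I3 matches (x = -1; c = 11/2 equals 1+a-b for upper {-3/2, 3}: listed pattern). Sum: (315/512) * pi.
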